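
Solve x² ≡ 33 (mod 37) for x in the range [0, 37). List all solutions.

37 ≡ 1 (mod 4), so we find a root by search.
Trying successive values, 12² = 144 ≡ 33 (mod 37). The other root is 37 − 12 = 25.

12, 25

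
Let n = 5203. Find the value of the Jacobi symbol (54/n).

1

Pull out 2: since 5203 ≡ 3 (mod 8), (2/5203) = -1.
Reciprocity: 27 ≡ 3 and 5203 ≡ 3 (mod 4), so (27/5203) = −(5203/27).
Reduce top mod 27: now compute (19/27).
Reciprocity: 19 ≡ 3 and 27 ≡ 3 (mod 4), so (19/27) = −(27/19).
Reduce top mod 19: now compute (8/19).
Pull out 2^3: since 19 ≡ 3 (mod 8), (2/19) = -1, so (2/19)^3 = -1.
Reached (1/19) = 1. Collecting the sign flips along the way, the symbol is +1.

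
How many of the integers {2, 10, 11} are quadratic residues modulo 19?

(2/19) = -1 → non-residue.
(10/19) = -1 → non-residue.
(11/19) = +1 → QR.
Total quadratic residues among the 3: 1.

1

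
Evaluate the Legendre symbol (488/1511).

Pull out 2^3: since 1511 ≡ 7 (mod 8), (2/1511) = +1, so (2/1511)^3 = +1.
Reciprocity: 61 ≡ 1 and 1511 ≡ 3 (mod 4), so (61/1511) = +(1511/61).
Reduce top mod 61: now compute (47/61).
Reciprocity: 47 ≡ 3 and 61 ≡ 1 (mod 4), so (47/61) = +(61/47).
Reduce top mod 47: now compute (14/47).
Pull out 2: since 47 ≡ 7 (mod 8), (2/47) = +1.
Reciprocity: 7 ≡ 3 and 47 ≡ 3 (mod 4), so (7/47) = −(47/7).
Reduce top mod 7: now compute (5/7).
Reciprocity: 5 ≡ 1 and 7 ≡ 3 (mod 4), so (5/7) = +(7/5).
Reduce top mod 5: now compute (2/5).
Pull out 2: since 5 ≡ 5 (mod 8), (2/5) = -1.
Reached (1/5) = 1. Collecting the sign flips along the way, the symbol is +1.

1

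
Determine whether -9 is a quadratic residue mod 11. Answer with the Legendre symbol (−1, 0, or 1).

-1

First reduce: -9 ≡ 2 (mod 11).
Pull out 2: since 11 ≡ 3 (mod 8), (2/11) = -1.
Reached (1/11) = 1. Collecting the sign flips along the way, the symbol is -1.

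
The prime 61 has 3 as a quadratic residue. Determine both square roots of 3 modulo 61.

8, 53

61 ≡ 1 (mod 4), so we find a root by search.
Trying successive values, 8² = 64 ≡ 3 (mod 61). The other root is 61 − 8 = 53.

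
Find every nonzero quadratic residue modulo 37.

1,3,4,7,9,10,11,12,16,21,25,26,27,28,30,33,34,36

Square k = 1,…,18 (k and 37−k give the same square):
1²=1, 2²=4, 3²=9, 4²=16, 5²=25, 6²=36, 7²≡12, 8²≡27, 9²≡7, 10²≡26, 11²≡10, 12²≡33, 13²≡21, 14²≡11, 15²≡3, 16²≡34, 17²≡30, 18²≡28 (mod 37).
So the quadratic residues mod 37 are {1, 3, 4, 7, 9, 10, 11, 12, 16, 21, 25, 26, 27, 28, 30, 33, 34, 36}.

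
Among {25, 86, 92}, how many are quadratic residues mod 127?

(25/127) = +1 → QR.
(86/127) = -1 → non-residue.
(92/127) = -1 → non-residue.
Total quadratic residues among the 3: 1.

1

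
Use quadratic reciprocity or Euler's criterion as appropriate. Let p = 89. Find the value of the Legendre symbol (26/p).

Pull out 2: since 89 ≡ 1 (mod 8), (2/89) = +1.
Reciprocity: 13 ≡ 1 and 89 ≡ 1 (mod 4), so (13/89) = +(89/13).
Reduce top mod 13: now compute (11/13).
Reciprocity: 11 ≡ 3 and 13 ≡ 1 (mod 4), so (11/13) = +(13/11).
Reduce top mod 11: now compute (2/11).
Pull out 2: since 11 ≡ 3 (mod 8), (2/11) = -1.
Reached (1/11) = 1. Collecting the sign flips along the way, the symbol is -1.

-1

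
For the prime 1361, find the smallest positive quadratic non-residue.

(2/1361) = +1, so 2 is a residue.
(3/1361) = −1, so 3 is the smallest positive non-residue mod 1361.

3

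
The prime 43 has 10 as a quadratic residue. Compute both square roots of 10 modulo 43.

15, 28

Since 43 ≡ 3 (mod 4), a square root of 10 is 10^((43+1)/4) = 10^11 mod 43.
Repeated squaring: 10^2≡14, 10^4≡24, 10^8≡17 (mod 43).
10^11 = 10^(8+2+1) ≡ 15 (mod 43).
Check: 15² = 225 ≡ 10 (mod 43). The two roots are 15 and 28.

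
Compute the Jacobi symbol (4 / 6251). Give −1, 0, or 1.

Pull out 2^2: since 6251 ≡ 3 (mod 8), (2/6251) = -1, so (2/6251)^2 = +1.
Reached (1/6251) = 1. Collecting the sign flips along the way, the symbol is +1.

1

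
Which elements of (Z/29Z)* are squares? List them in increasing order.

Square k = 1,…,14 (k and 29−k give the same square):
1²=1, 2²=4, 3²=9, 4²=16, 5²=25, 6²≡7, 7²≡20, 8²≡6, 9²≡23, 10²≡13, 11²≡5, 12²≡28, 13²≡24, 14²≡22 (mod 29).
So the quadratic residues mod 29 are {1, 4, 5, 6, 7, 9, 13, 16, 20, 22, 23, 24, 25, 28}.

1 4 5 6 7 9 13 16 20 22 23 24 25 28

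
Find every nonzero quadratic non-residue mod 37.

2 5 6 8 13 14 15 17 18 19 20 22 23 24 29 31 32 35

Square k = 1,…,18 (k and 37−k give the same square):
1²=1, 2²=4, 3²=9, 4²=16, 5²=25, 6²=36, 7²≡12, 8²≡27, 9²≡7, 10²≡26, 11²≡10, 12²≡33, 13²≡21, 14²≡11, 15²≡3, 16²≡34, 17²≡30, 18²≡28 (mod 37).
The residues are {1, 3, 4, 7, 9, 10, 11, 12, 16, 21, 25, 26, 27, 28, 30, 33, 34, 36}; the non-residues are the remaining 18 nonzero classes.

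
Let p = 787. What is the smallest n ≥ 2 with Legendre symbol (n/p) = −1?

(2/787) = −1, so 2 is the smallest positive non-residue mod 787.

2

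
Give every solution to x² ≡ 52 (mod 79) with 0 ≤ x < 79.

Since 79 ≡ 3 (mod 4), a square root of 52 is 52^((79+1)/4) = 52^20 mod 79.
Repeated squaring: 52^2≡18, 52^4≡8, 52^8≡64, 52^16≡67 (mod 79).
52^20 = 52^(16+4) ≡ 62 (mod 79).
Check: 62² = 3844 ≡ 52 (mod 79). The two roots are 17 and 62.

17, 62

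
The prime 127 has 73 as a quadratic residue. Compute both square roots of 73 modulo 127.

Since 127 ≡ 3 (mod 4), a square root of 73 is 73^((127+1)/4) = 73^32 mod 127.
Repeated squaring: 73^2≡122, 73^4≡25, 73^8≡117, 73^16≡100, 73^32≡94 (mod 127).
73^32 = 73^(32) ≡ 94 (mod 127).
Check: 94² = 8836 ≡ 73 (mod 127). The two roots are 33 and 94.

33, 94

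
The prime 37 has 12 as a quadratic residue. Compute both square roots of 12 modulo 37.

37 ≡ 1 (mod 4), so we find a root by search.
Trying successive values, 7² = 49 ≡ 12 (mod 37). The other root is 37 − 7 = 30.

7, 30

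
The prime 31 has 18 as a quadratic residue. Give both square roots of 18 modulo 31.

Since 31 ≡ 3 (mod 4), a square root of 18 is 18^((31+1)/4) = 18^8 mod 31.
Repeated squaring: 18^2≡14, 18^4≡10, 18^8≡7 (mod 31).
18^8 = 18^(8) ≡ 7 (mod 31).
Check: 7² = 49 ≡ 18 (mod 31). The two roots are 7 and 24.

7, 24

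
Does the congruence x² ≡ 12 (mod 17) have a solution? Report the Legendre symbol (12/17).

Euler's criterion: (12/17) ≡ 12^8 (mod 17).
12^2 ≡ 8 (mod 17)
12^4 ≡ 13 (mod 17)
12^8 ≡ 16 (mod 17)
12^8 = 12^(8) ≡ 16 (mod 17).
Result is 16 ≡ −1, so (12/17) = −1.

-1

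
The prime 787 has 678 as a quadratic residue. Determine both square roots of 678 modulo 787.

290, 497

Since 787 ≡ 3 (mod 4), a square root of 678 is 678^((787+1)/4) = 678^197 mod 787.
Repeated squaring: 678^2≡76, 678^4≡267, 678^8≡459, 678^16≡552, 678^32≡135, 678^64≡124, 678^128≡423 (mod 787).
678^197 = 678^(128+64+4+1) ≡ 290 (mod 787).
Check: 290² = 84100 ≡ 678 (mod 787). The two roots are 290 and 497.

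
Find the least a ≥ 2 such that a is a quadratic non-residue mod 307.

(2/307) = −1, so 2 is the smallest positive non-residue mod 307.

2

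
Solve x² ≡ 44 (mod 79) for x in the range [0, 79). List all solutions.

Since 79 ≡ 3 (mod 4), a square root of 44 is 44^((79+1)/4) = 44^20 mod 79.
Repeated squaring: 44^2≡40, 44^4≡20, 44^8≡5, 44^16≡25 (mod 79).
44^20 = 44^(16+4) ≡ 26 (mod 79).
Check: 26² = 676 ≡ 44 (mod 79). The two roots are 26 and 53.

26, 53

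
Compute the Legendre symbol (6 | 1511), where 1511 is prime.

1

Pull out 2: since 1511 ≡ 7 (mod 8), (2/1511) = +1.
Reciprocity: 3 ≡ 3 and 1511 ≡ 3 (mod 4), so (3/1511) = −(1511/3).
Reduce top mod 3: now compute (2/3).
Pull out 2: since 3 ≡ 3 (mod 8), (2/3) = -1.
Reached (1/3) = 1. Collecting the sign flips along the way, the symbol is +1.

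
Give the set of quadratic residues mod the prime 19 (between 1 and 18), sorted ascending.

Square k = 1,…,9 (k and 19−k give the same square):
1²=1, 2²=4, 3²=9, 4²=16, 5²≡6, 6²≡17, 7²≡11, 8²≡7, 9²≡5 (mod 19).
So the quadratic residues mod 19 are {1, 4, 5, 6, 7, 9, 11, 16, 17}.

1 4 5 6 7 9 11 16 17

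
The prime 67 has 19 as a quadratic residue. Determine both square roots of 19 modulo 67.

32, 35

Since 67 ≡ 3 (mod 4), a square root of 19 is 19^((67+1)/4) = 19^17 mod 67.
Repeated squaring: 19^2≡26, 19^4≡6, 19^8≡36, 19^16≡23 (mod 67).
19^17 = 19^(16+1) ≡ 35 (mod 67).
Check: 35² = 1225 ≡ 19 (mod 67). The two roots are 32 and 35.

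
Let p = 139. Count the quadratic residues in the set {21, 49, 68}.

(21/139) = -1 → non-residue.
(49/139) = +1 → QR.
(68/139) = -1 → non-residue.
Total quadratic residues among the 3: 1.

1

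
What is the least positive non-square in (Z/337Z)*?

(2/337) = +1, so 2 is a residue.
(3/337) = +1, so 3 is a residue.
(4/337) = +1, so 4 is a residue.
(5/337) = −1, so 5 is the smallest positive non-residue mod 337.

5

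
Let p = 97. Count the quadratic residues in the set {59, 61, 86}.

(59/97) = -1 → non-residue.
(61/97) = +1 → QR.
(86/97) = +1 → QR.
Total quadratic residues among the 3: 2.

2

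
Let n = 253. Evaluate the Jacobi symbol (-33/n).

0

First reduce: -33 ≡ 220 (mod 253).
Pull out 2^2: since 253 ≡ 5 (mod 8), (2/253) = -1, so (2/253)^2 = +1.
Reciprocity: 55 ≡ 3 and 253 ≡ 1 (mod 4), so (55/253) = +(253/55).
Reduce top mod 55: now compute (33/55).
Reciprocity: 33 ≡ 1 and 55 ≡ 3 (mod 4), so (33/55) = +(55/33).
Reduce top mod 33: now compute (22/33).
Pull out 2: since 33 ≡ 1 (mod 8), (2/33) = +1.
Reciprocity: 11 ≡ 3 and 33 ≡ 1 (mod 4), so (11/33) = +(33/11).
Reduce top mod 11: now compute (0/11).
Top reduces to 0: gcd > 1, so the symbol is 0.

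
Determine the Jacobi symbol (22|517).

0

Pull out 2: since 517 ≡ 5 (mod 8), (2/517) = -1.
Reciprocity: 11 ≡ 3 and 517 ≡ 1 (mod 4), so (11/517) = +(517/11).
Reduce top mod 11: now compute (0/11).
Top reduces to 0: gcd > 1, so the symbol is 0.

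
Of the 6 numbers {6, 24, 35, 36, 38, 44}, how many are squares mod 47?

3

(6/47) = +1 → QR.
(24/47) = +1 → QR.
(35/47) = -1 → non-residue.
(36/47) = +1 → QR.
(38/47) = -1 → non-residue.
(44/47) = -1 → non-residue.
Total quadratic residues among the 6: 3.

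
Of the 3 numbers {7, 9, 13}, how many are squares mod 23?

(7/23) = -1 → non-residue.
(9/23) = +1 → QR.
(13/23) = +1 → QR.
Total quadratic residues among the 3: 2.

2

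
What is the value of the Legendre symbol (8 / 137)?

Euler's criterion: (8/137) ≡ 8^68 (mod 137).
8^2 ≡ 64 (mod 137)
8^4 ≡ 123 (mod 137)
8^8 ≡ 59 (mod 137)
8^16 ≡ 56 (mod 137)
8^32 ≡ 122 (mod 137)
8^64 ≡ 88 (mod 137)
8^68 = 8^(64+4) ≡ 1 (mod 137).
Result is 1, so (8/137) = 1.

1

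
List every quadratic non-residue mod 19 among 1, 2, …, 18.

2,3,8,10,12,13,14,15,18

Square k = 1,…,9 (k and 19−k give the same square):
1²=1, 2²=4, 3²=9, 4²=16, 5²≡6, 6²≡17, 7²≡11, 8²≡7, 9²≡5 (mod 19).
The residues are {1, 4, 5, 6, 7, 9, 11, 16, 17}; the non-residues are the remaining 9 nonzero classes.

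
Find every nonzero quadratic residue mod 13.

Square k = 1,…,6 (k and 13−k give the same square):
1²=1, 2²=4, 3²=9, 4²≡3, 5²≡12, 6²≡10 (mod 13).
So the quadratic residues mod 13 are {1, 3, 4, 9, 10, 12}.

1 3 4 9 10 12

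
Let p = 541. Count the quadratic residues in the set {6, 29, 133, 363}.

2

(6/541) = -1 → non-residue.
(29/541) = -1 → non-residue.
(133/541) = +1 → QR.
(363/541) = +1 → QR.
Total quadratic residues among the 4: 2.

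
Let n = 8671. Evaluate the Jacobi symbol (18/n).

Pull out 2: since 8671 ≡ 7 (mod 8), (2/8671) = +1.
Reciprocity: 9 ≡ 1 and 8671 ≡ 3 (mod 4), so (9/8671) = +(8671/9).
Reduce top mod 9: now compute (4/9).
Pull out 2^2: since 9 ≡ 1 (mod 8), (2/9) = +1, so (2/9)^2 = +1.
Reached (1/9) = 1. Collecting the sign flips along the way, the symbol is +1.

1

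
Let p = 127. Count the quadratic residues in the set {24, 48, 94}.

1

(24/127) = -1 → non-residue.
(48/127) = -1 → non-residue.
(94/127) = +1 → QR.
Total quadratic residues among the 3: 1.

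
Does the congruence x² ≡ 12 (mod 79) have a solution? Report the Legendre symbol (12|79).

-1

Euler's criterion: (12/79) ≡ 12^39 (mod 79).
12^2 ≡ 65 (mod 79)
12^4 ≡ 38 (mod 79)
12^8 ≡ 22 (mod 79)
12^16 ≡ 10 (mod 79)
12^32 ≡ 21 (mod 79)
12^39 = 12^(32+4+2+1) ≡ 78 (mod 79).
Result is 78 ≡ −1, so (12/79) = −1.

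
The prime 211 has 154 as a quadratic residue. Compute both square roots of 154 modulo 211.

Since 211 ≡ 3 (mod 4), a square root of 154 is 154^((211+1)/4) = 154^53 mod 211.
Repeated squaring: 154^2≡84, 154^4≡93, 154^8≡209, 154^16≡4, 154^32≡16 (mod 211).
154^53 = 154^(32+16+4+1) ≡ 24 (mod 211).
Check: 24² = 576 ≡ 154 (mod 211). The two roots are 24 and 187.

24, 187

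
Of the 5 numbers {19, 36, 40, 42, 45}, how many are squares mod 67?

(19/67) = +1 → QR.
(36/67) = +1 → QR.
(40/67) = +1 → QR.
(42/67) = -1 → non-residue.
(45/67) = -1 → non-residue.
Total quadratic residues among the 5: 3.

3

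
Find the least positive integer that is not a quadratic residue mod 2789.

(2/2789) = −1, so 2 is the smallest positive non-residue mod 2789.

2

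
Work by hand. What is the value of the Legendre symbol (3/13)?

Reciprocity: 3 ≡ 3 and 13 ≡ 1 (mod 4), so (3/13) = +(13/3).
Reduce top mod 3: now compute (1/3).
Reached (1/3) = 1. Collecting the sign flips along the way, the symbol is +1.

1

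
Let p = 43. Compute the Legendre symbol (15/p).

Reciprocity: 15 ≡ 3 and 43 ≡ 3 (mod 4), so (15/43) = −(43/15).
Reduce top mod 15: now compute (13/15).
Reciprocity: 13 ≡ 1 and 15 ≡ 3 (mod 4), so (13/15) = +(15/13).
Reduce top mod 13: now compute (2/13).
Pull out 2: since 13 ≡ 5 (mod 8), (2/13) = -1.
Reached (1/13) = 1. Collecting the sign flips along the way, the symbol is +1.

1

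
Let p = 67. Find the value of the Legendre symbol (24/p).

1

Euler's criterion: (24/67) ≡ 24^33 (mod 67).
24^2 ≡ 40 (mod 67)
24^4 ≡ 59 (mod 67)
24^8 ≡ 64 (mod 67)
24^16 ≡ 9 (mod 67)
24^32 ≡ 14 (mod 67)
24^33 = 24^(32+1) ≡ 1 (mod 67).
Result is 1, so (24/67) = 1.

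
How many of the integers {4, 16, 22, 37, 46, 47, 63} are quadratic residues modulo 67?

(4/67) = +1 → QR.
(16/67) = +1 → QR.
(22/67) = +1 → QR.
(37/67) = +1 → QR.
(46/67) = -1 → non-residue.
(47/67) = +1 → QR.
(63/67) = -1 → non-residue.
Total quadratic residues among the 7: 5.

5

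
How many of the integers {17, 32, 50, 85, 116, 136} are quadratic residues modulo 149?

(17/149) = +1 → QR.
(32/149) = -1 → non-residue.
(50/149) = -1 → non-residue.
(85/149) = +1 → QR.
(116/149) = +1 → QR.
(136/149) = -1 → non-residue.
Total quadratic residues among the 6: 3.

3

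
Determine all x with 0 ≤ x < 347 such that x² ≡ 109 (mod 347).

86, 261

Since 347 ≡ 3 (mod 4), a square root of 109 is 109^((347+1)/4) = 109^87 mod 347.
Repeated squaring: 109^2≡83, 109^4≡296, 109^8≡172, 109^16≡89, 109^32≡287, 109^64≡130 (mod 347).
109^87 = 109^(64+16+4+2+1) ≡ 261 (mod 347).
Check: 261² = 68121 ≡ 109 (mod 347). The two roots are 86 and 261.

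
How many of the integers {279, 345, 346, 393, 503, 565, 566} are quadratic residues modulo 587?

3

(279/587) = +1 → QR.
(345/587) = +1 → QR.
(346/587) = +1 → QR.
(393/587) = -1 → non-residue.
(503/587) = -1 → non-residue.
(565/587) = -1 → non-residue.
(566/587) = -1 → non-residue.
Total quadratic residues among the 7: 3.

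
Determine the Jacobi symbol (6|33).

0

Pull out 2: since 33 ≡ 1 (mod 8), (2/33) = +1.
Reciprocity: 3 ≡ 3 and 33 ≡ 1 (mod 4), so (3/33) = +(33/3).
Reduce top mod 3: now compute (0/3).
Top reduces to 0: gcd > 1, so the symbol is 0.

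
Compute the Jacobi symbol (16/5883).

1

Pull out 2^4: since 5883 ≡ 3 (mod 8), (2/5883) = -1, so (2/5883)^4 = +1.
Reached (1/5883) = 1. Collecting the sign flips along the way, the symbol is +1.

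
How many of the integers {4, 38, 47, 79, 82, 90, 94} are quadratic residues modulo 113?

(4/113) = +1 → QR.
(38/113) = -1 → non-residue.
(47/113) = -1 → non-residue.
(79/113) = -1 → non-residue.
(82/113) = +1 → QR.
(90/113) = -1 → non-residue.
(94/113) = -1 → non-residue.
Total quadratic residues among the 7: 2.

2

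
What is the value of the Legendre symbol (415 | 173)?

First reduce: 415 ≡ 69 (mod 173).
Reciprocity: 69 ≡ 1 and 173 ≡ 1 (mod 4), so (69/173) = +(173/69).
Reduce top mod 69: now compute (35/69).
Reciprocity: 35 ≡ 3 and 69 ≡ 1 (mod 4), so (35/69) = +(69/35).
Reduce top mod 35: now compute (34/35).
Pull out 2: since 35 ≡ 3 (mod 8), (2/35) = -1.
Reciprocity: 17 ≡ 1 and 35 ≡ 3 (mod 4), so (17/35) = +(35/17).
Reduce top mod 17: now compute (1/17).
Reached (1/17) = 1. Collecting the sign flips along the way, the symbol is -1.

-1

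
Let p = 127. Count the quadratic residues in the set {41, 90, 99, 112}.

2

(41/127) = +1 → QR.
(90/127) = -1 → non-residue.
(99/127) = +1 → QR.
(112/127) = -1 → non-residue.
Total quadratic residues among the 4: 2.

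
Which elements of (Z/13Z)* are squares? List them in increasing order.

Square k = 1,…,6 (k and 13−k give the same square):
1²=1, 2²=4, 3²=9, 4²≡3, 5²≡12, 6²≡10 (mod 13).
So the quadratic residues mod 13 are {1, 3, 4, 9, 10, 12}.

1,3,4,9,10,12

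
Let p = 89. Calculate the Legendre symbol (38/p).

Pull out 2: since 89 ≡ 1 (mod 8), (2/89) = +1.
Reciprocity: 19 ≡ 3 and 89 ≡ 1 (mod 4), so (19/89) = +(89/19).
Reduce top mod 19: now compute (13/19).
Reciprocity: 13 ≡ 1 and 19 ≡ 3 (mod 4), so (13/19) = +(19/13).
Reduce top mod 13: now compute (6/13).
Pull out 2: since 13 ≡ 5 (mod 8), (2/13) = -1.
Reciprocity: 3 ≡ 3 and 13 ≡ 1 (mod 4), so (3/13) = +(13/3).
Reduce top mod 3: now compute (1/3).
Reached (1/3) = 1. Collecting the sign flips along the way, the symbol is -1.

-1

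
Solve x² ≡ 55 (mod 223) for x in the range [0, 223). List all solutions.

72, 151

Since 223 ≡ 3 (mod 4), a square root of 55 is 55^((223+1)/4) = 55^56 mod 223.
Repeated squaring: 55^2≡126, 55^4≡43, 55^8≡65, 55^16≡211, 55^32≡144 (mod 223).
55^56 = 55^(32+16+8) ≡ 72 (mod 223).
Check: 72² = 5184 ≡ 55 (mod 223). The two roots are 72 and 151.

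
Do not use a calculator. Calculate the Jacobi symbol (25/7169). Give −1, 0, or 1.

Reciprocity: 25 ≡ 1 and 7169 ≡ 1 (mod 4), so (25/7169) = +(7169/25).
Reduce top mod 25: now compute (19/25).
Reciprocity: 19 ≡ 3 and 25 ≡ 1 (mod 4), so (19/25) = +(25/19).
Reduce top mod 19: now compute (6/19).
Pull out 2: since 19 ≡ 3 (mod 8), (2/19) = -1.
Reciprocity: 3 ≡ 3 and 19 ≡ 3 (mod 4), so (3/19) = −(19/3).
Reduce top mod 3: now compute (1/3).
Reached (1/3) = 1. Collecting the sign flips along the way, the symbol is +1.

1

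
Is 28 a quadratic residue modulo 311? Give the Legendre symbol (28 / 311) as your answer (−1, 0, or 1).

Pull out 2^2: since 311 ≡ 7 (mod 8), (2/311) = +1, so (2/311)^2 = +1.
Reciprocity: 7 ≡ 3 and 311 ≡ 3 (mod 4), so (7/311) = −(311/7).
Reduce top mod 7: now compute (3/7).
Reciprocity: 3 ≡ 3 and 7 ≡ 3 (mod 4), so (3/7) = −(7/3).
Reduce top mod 3: now compute (1/3).
Reached (1/3) = 1. Collecting the sign flips along the way, the symbol is +1.

1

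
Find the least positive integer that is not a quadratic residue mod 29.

(2/29) = −1, so 2 is the smallest positive non-residue mod 29.

2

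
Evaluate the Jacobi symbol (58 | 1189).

0

Pull out 2: since 1189 ≡ 5 (mod 8), (2/1189) = -1.
Reciprocity: 29 ≡ 1 and 1189 ≡ 1 (mod 4), so (29/1189) = +(1189/29).
Reduce top mod 29: now compute (0/29).
Top reduces to 0: gcd > 1, so the symbol is 0.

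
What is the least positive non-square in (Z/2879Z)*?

7

(2/2879) = +1, so 2 is a residue.
(3/2879) = +1, so 3 is a residue.
(4/2879) = +1, so 4 is a residue.
(5/2879) = +1, so 5 is a residue.
(6/2879) = +1, so 6 is a residue.
(7/2879) = −1, so 7 is the smallest positive non-residue mod 2879.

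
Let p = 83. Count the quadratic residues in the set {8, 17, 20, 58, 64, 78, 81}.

(8/83) = -1 → non-residue.
(17/83) = +1 → QR.
(20/83) = -1 → non-residue.
(58/83) = -1 → non-residue.
(64/83) = +1 → QR.
(78/83) = +1 → QR.
(81/83) = +1 → QR.
Total quadratic residues among the 7: 4.

4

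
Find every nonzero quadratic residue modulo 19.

1,4,5,6,7,9,11,16,17

Square k = 1,…,9 (k and 19−k give the same square):
1²=1, 2²=4, 3²=9, 4²=16, 5²≡6, 6²≡17, 7²≡11, 8²≡7, 9²≡5 (mod 19).
So the quadratic residues mod 19 are {1, 4, 5, 6, 7, 9, 11, 16, 17}.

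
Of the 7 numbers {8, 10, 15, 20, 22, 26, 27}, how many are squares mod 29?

2

(8/29) = -1 → non-residue.
(10/29) = -1 → non-residue.
(15/29) = -1 → non-residue.
(20/29) = +1 → QR.
(22/29) = +1 → QR.
(26/29) = -1 → non-residue.
(27/29) = -1 → non-residue.
Total quadratic residues among the 7: 2.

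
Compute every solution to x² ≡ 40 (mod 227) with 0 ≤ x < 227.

99, 128

Since 227 ≡ 3 (mod 4), a square root of 40 is 40^((227+1)/4) = 40^57 mod 227.
Repeated squaring: 40^2≡11, 40^4≡121, 40^8≡113, 40^16≡57, 40^32≡71 (mod 227).
40^57 = 40^(32+16+8+1) ≡ 99 (mod 227).
Check: 99² = 9801 ≡ 40 (mod 227). The two roots are 99 and 128.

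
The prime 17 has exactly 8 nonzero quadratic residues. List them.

Square k = 1,…,8 (k and 17−k give the same square):
1²=1, 2²=4, 3²=9, 4²=16, 5²≡8, 6²≡2, 7²≡15, 8²≡13 (mod 17).
So the quadratic residues mod 17 are {1, 2, 4, 8, 9, 13, 15, 16}.

1 2 4 8 9 13 15 16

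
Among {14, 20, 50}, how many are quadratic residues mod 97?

1

(14/97) = -1 → non-residue.
(20/97) = -1 → non-residue.
(50/97) = +1 → QR.
Total quadratic residues among the 3: 1.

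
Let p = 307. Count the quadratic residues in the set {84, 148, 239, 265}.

(84/307) = -1 → non-residue.
(148/307) = +1 → QR.
(239/307) = -1 → non-residue.
(265/307) = -1 → non-residue.
Total quadratic residues among the 4: 1.

1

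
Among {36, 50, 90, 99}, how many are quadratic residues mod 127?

3

(36/127) = +1 → QR.
(50/127) = +1 → QR.
(90/127) = -1 → non-residue.
(99/127) = +1 → QR.
Total quadratic residues among the 4: 3.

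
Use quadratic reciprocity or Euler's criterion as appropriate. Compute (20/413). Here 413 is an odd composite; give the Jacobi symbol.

-1

Pull out 2^2: since 413 ≡ 5 (mod 8), (2/413) = -1, so (2/413)^2 = +1.
Reciprocity: 5 ≡ 1 and 413 ≡ 1 (mod 4), so (5/413) = +(413/5).
Reduce top mod 5: now compute (3/5).
Reciprocity: 3 ≡ 3 and 5 ≡ 1 (mod 4), so (3/5) = +(5/3).
Reduce top mod 3: now compute (2/3).
Pull out 2: since 3 ≡ 3 (mod 8), (2/3) = -1.
Reached (1/3) = 1. Collecting the sign flips along the way, the symbol is -1.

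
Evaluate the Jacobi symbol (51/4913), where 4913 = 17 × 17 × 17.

Reciprocity: 51 ≡ 3 and 4913 ≡ 1 (mod 4), so (51/4913) = +(4913/51).
Reduce top mod 51: now compute (17/51).
Reciprocity: 17 ≡ 1 and 51 ≡ 3 (mod 4), so (17/51) = +(51/17).
Reduce top mod 17: now compute (0/17).
Top reduces to 0: gcd > 1, so the symbol is 0.

0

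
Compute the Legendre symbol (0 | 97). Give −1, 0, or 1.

0

Top reduces to 0: gcd > 1, so the symbol is 0.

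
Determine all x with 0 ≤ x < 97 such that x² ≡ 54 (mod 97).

97 ≡ 1 (mod 4), so we find a root by search.
Trying successive values, 32² = 1024 ≡ 54 (mod 97). The other root is 97 − 32 = 65.

32, 65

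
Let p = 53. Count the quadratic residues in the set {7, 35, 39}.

(7/53) = +1 → QR.
(35/53) = -1 → non-residue.
(39/53) = -1 → non-residue.
Total quadratic residues among the 3: 1.

1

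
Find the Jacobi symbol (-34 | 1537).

-1

First reduce: -34 ≡ 1503 (mod 1537).
Reciprocity: 1503 ≡ 3 and 1537 ≡ 1 (mod 4), so (1503/1537) = +(1537/1503).
Reduce top mod 1503: now compute (34/1503).
Pull out 2: since 1503 ≡ 7 (mod 8), (2/1503) = +1.
Reciprocity: 17 ≡ 1 and 1503 ≡ 3 (mod 4), so (17/1503) = +(1503/17).
Reduce top mod 17: now compute (7/17).
Reciprocity: 7 ≡ 3 and 17 ≡ 1 (mod 4), so (7/17) = +(17/7).
Reduce top mod 7: now compute (3/7).
Reciprocity: 3 ≡ 3 and 7 ≡ 3 (mod 4), so (3/7) = −(7/3).
Reduce top mod 3: now compute (1/3).
Reached (1/3) = 1. Collecting the sign flips along the way, the symbol is -1.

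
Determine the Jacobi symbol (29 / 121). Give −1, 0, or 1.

1

Reciprocity: 29 ≡ 1 and 121 ≡ 1 (mod 4), so (29/121) = +(121/29).
Reduce top mod 29: now compute (5/29).
Reciprocity: 5 ≡ 1 and 29 ≡ 1 (mod 4), so (5/29) = +(29/5).
Reduce top mod 5: now compute (4/5).
Pull out 2^2: since 5 ≡ 5 (mod 8), (2/5) = -1, so (2/5)^2 = +1.
Reached (1/5) = 1. Collecting the sign flips along the way, the symbol is +1.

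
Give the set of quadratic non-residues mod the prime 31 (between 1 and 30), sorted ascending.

3,6,11,12,13,15,17,21,22,23,24,26,27,29,30

Square k = 1,…,15 (k and 31−k give the same square):
1²=1, 2²=4, 3²=9, 4²=16, 5²=25, 6²≡5, 7²≡18, 8²≡2, 9²≡19, 10²≡7, 11²≡28, 12²≡20, 13²≡14, 14²≡10, 15²≡8 (mod 31).
The residues are {1, 2, 4, 5, 7, 8, 9, 10, 14, 16, 18, 19, 20, 25, 28}; the non-residues are the remaining 15 nonzero classes.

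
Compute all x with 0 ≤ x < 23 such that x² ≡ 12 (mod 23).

Since 23 ≡ 3 (mod 4), a square root of 12 is 12^((23+1)/4) = 12^6 mod 23.
Repeated squaring: 12^2≡6, 12^4≡13 (mod 23).
12^6 = 12^(4+2) ≡ 9 (mod 23).
Check: 9² = 81 ≡ 12 (mod 23). The two roots are 9 and 14.

9, 14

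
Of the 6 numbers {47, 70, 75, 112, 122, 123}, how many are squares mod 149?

(47/149) = +1 → QR.
(70/149) = -1 → non-residue.
(75/149) = -1 → non-residue.
(112/149) = +1 → QR.
(122/149) = -1 → non-residue.
(123/149) = +1 → QR.
Total quadratic residues among the 6: 3.

3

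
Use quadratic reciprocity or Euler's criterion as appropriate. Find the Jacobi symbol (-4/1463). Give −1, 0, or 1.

First reduce: -4 ≡ 1459 (mod 1463).
Reciprocity: 1459 ≡ 3 and 1463 ≡ 3 (mod 4), so (1459/1463) = −(1463/1459).
Reduce top mod 1459: now compute (4/1459).
Pull out 2^2: since 1459 ≡ 3 (mod 8), (2/1459) = -1, so (2/1459)^2 = +1.
Reached (1/1459) = 1. Collecting the sign flips along the way, the symbol is -1.

-1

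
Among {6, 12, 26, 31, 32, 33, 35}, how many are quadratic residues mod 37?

(6/37) = -1 → non-residue.
(12/37) = +1 → QR.
(26/37) = +1 → QR.
(31/37) = -1 → non-residue.
(32/37) = -1 → non-residue.
(33/37) = +1 → QR.
(35/37) = -1 → non-residue.
Total quadratic residues among the 7: 3.

3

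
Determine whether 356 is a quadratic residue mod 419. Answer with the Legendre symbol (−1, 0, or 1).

Euler's criterion: (356/419) ≡ 356^209 (mod 419).
356^2 ≡ 198 (mod 419)
356^4 ≡ 237 (mod 419)
356^8 ≡ 23 (mod 419)
356^16 ≡ 110 (mod 419)
356^32 ≡ 368 (mod 419)
356^64 ≡ 87 (mod 419)
356^128 ≡ 27 (mod 419)
356^209 = 356^(128+64+16+1) ≡ 418 (mod 419).
Result is 418 ≡ −1, so (356/419) = −1.

-1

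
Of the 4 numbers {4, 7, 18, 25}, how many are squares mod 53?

(4/53) = +1 → QR.
(7/53) = +1 → QR.
(18/53) = -1 → non-residue.
(25/53) = +1 → QR.
Total quadratic residues among the 4: 3.

3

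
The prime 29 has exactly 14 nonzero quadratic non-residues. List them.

Square k = 1,…,14 (k and 29−k give the same square):
1²=1, 2²=4, 3²=9, 4²=16, 5²=25, 6²≡7, 7²≡20, 8²≡6, 9²≡23, 10²≡13, 11²≡5, 12²≡28, 13²≡24, 14²≡22 (mod 29).
The residues are {1, 4, 5, 6, 7, 9, 13, 16, 20, 22, 23, 24, 25, 28}; the non-residues are the remaining 14 nonzero classes.

2, 3, 8, 10, 11, 12, 14, 15, 17, 18, 19, 21, 26, 27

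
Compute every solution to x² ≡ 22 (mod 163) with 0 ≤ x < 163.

Since 163 ≡ 3 (mod 4), a square root of 22 is 22^((163+1)/4) = 22^41 mod 163.
Repeated squaring: 22^2≡158, 22^4≡25, 22^8≡136, 22^16≡77, 22^32≡61 (mod 163).
22^41 = 22^(32+8+1) ≡ 115 (mod 163).
Check: 115² = 13225 ≡ 22 (mod 163). The two roots are 48 and 115.

48, 115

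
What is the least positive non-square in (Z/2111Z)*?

7

(2/2111) = +1, so 2 is a residue.
(3/2111) = +1, so 3 is a residue.
(4/2111) = +1, so 4 is a residue.
(5/2111) = +1, so 5 is a residue.
(6/2111) = +1, so 6 is a residue.
(7/2111) = −1, so 7 is the smallest positive non-residue mod 2111.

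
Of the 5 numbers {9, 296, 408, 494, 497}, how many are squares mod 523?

4

(9/523) = +1 → QR.
(296/523) = +1 → QR.
(408/523) = +1 → QR.
(494/523) = -1 → non-residue.
(497/523) = +1 → QR.
Total quadratic residues among the 5: 4.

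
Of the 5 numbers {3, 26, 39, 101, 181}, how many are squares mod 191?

(3/191) = +1 → QR.
(26/191) = +1 → QR.
(39/191) = +1 → QR.
(101/191) = -1 → non-residue.
(181/191) = -1 → non-residue.
Total quadratic residues among the 5: 3.

3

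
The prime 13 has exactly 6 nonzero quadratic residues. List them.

Square k = 1,…,6 (k and 13−k give the same square):
1²=1, 2²=4, 3²=9, 4²≡3, 5²≡12, 6²≡10 (mod 13).
So the quadratic residues mod 13 are {1, 3, 4, 9, 10, 12}.

1 3 4 9 10 12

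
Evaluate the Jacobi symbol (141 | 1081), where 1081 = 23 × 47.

Reciprocity: 141 ≡ 1 and 1081 ≡ 1 (mod 4), so (141/1081) = +(1081/141).
Reduce top mod 141: now compute (94/141).
Pull out 2: since 141 ≡ 5 (mod 8), (2/141) = -1.
Reciprocity: 47 ≡ 3 and 141 ≡ 1 (mod 4), so (47/141) = +(141/47).
Reduce top mod 47: now compute (0/47).
Top reduces to 0: gcd > 1, so the symbol is 0.

0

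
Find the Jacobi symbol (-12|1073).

-1

First reduce: -12 ≡ 1061 (mod 1073).
Reciprocity: 1061 ≡ 1 and 1073 ≡ 1 (mod 4), so (1061/1073) = +(1073/1061).
Reduce top mod 1061: now compute (12/1061).
Pull out 2^2: since 1061 ≡ 5 (mod 8), (2/1061) = -1, so (2/1061)^2 = +1.
Reciprocity: 3 ≡ 3 and 1061 ≡ 1 (mod 4), so (3/1061) = +(1061/3).
Reduce top mod 3: now compute (2/3).
Pull out 2: since 3 ≡ 3 (mod 8), (2/3) = -1.
Reached (1/3) = 1. Collecting the sign flips along the way, the symbol is -1.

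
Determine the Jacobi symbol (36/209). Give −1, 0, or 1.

1

Pull out 2^2: since 209 ≡ 1 (mod 8), (2/209) = +1, so (2/209)^2 = +1.
Reciprocity: 9 ≡ 1 and 209 ≡ 1 (mod 4), so (9/209) = +(209/9).
Reduce top mod 9: now compute (2/9).
Pull out 2: since 9 ≡ 1 (mod 8), (2/9) = +1.
Reached (1/9) = 1. Collecting the sign flips along the way, the symbol is +1.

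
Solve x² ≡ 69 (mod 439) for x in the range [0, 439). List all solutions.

Since 439 ≡ 3 (mod 4), a square root of 69 is 69^((439+1)/4) = 69^110 mod 439.
Repeated squaring: 69^2≡371, 69^4≡234, 69^8≡320, 69^16≡113, 69^32≡38, 69^64≡127 (mod 439).
69^110 = 69^(64+32+8+4+2) ≡ 76 (mod 439).
Check: 76² = 5776 ≡ 69 (mod 439). The two roots are 76 and 363.

76, 363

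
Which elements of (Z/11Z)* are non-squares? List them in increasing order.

Square k = 1,…,5 (k and 11−k give the same square):
1²=1, 2²=4, 3²=9, 4²≡5, 5²≡3 (mod 11).
The residues are {1, 3, 4, 5, 9}; the non-residues are the remaining 5 nonzero classes.

2 6 7 8 10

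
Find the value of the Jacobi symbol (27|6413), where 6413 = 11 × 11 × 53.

-1

Reciprocity: 27 ≡ 3 and 6413 ≡ 1 (mod 4), so (27/6413) = +(6413/27).
Reduce top mod 27: now compute (14/27).
Pull out 2: since 27 ≡ 3 (mod 8), (2/27) = -1.
Reciprocity: 7 ≡ 3 and 27 ≡ 3 (mod 4), so (7/27) = −(27/7).
Reduce top mod 7: now compute (6/7).
Pull out 2: since 7 ≡ 7 (mod 8), (2/7) = +1.
Reciprocity: 3 ≡ 3 and 7 ≡ 3 (mod 4), so (3/7) = −(7/3).
Reduce top mod 3: now compute (1/3).
Reached (1/3) = 1. Collecting the sign flips along the way, the symbol is -1.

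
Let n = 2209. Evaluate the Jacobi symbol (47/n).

Reciprocity: 47 ≡ 3 and 2209 ≡ 1 (mod 4), so (47/2209) = +(2209/47).
Reduce top mod 47: now compute (0/47).
Top reduces to 0: gcd > 1, so the symbol is 0.

0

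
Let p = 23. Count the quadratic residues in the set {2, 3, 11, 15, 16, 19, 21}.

(2/23) = +1 → QR.
(3/23) = +1 → QR.
(11/23) = -1 → non-residue.
(15/23) = -1 → non-residue.
(16/23) = +1 → QR.
(19/23) = -1 → non-residue.
(21/23) = -1 → non-residue.
Total quadratic residues among the 7: 3.

3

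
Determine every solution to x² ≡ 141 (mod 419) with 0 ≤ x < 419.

Since 419 ≡ 3 (mod 4), a square root of 141 is 141^((419+1)/4) = 141^105 mod 419.
Repeated squaring: 141^2≡188, 141^4≡148, 141^8≡116, 141^16≡48, 141^32≡209, 141^64≡105 (mod 419).
141^105 = 141^(64+32+8+1) ≡ 260 (mod 419).
Check: 260² = 67600 ≡ 141 (mod 419). The two roots are 159 and 260.

159, 260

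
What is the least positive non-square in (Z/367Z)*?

(2/367) = +1, so 2 is a residue.
(3/367) = −1, so 3 is the smallest positive non-residue mod 367.

3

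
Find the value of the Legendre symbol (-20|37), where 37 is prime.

First reduce: -20 ≡ 17 (mod 37).
Reciprocity: 17 ≡ 1 and 37 ≡ 1 (mod 4), so (17/37) = +(37/17).
Reduce top mod 17: now compute (3/17).
Reciprocity: 3 ≡ 3 and 17 ≡ 1 (mod 4), so (3/17) = +(17/3).
Reduce top mod 3: now compute (2/3).
Pull out 2: since 3 ≡ 3 (mod 8), (2/3) = -1.
Reached (1/3) = 1. Collecting the sign flips along the way, the symbol is -1.

-1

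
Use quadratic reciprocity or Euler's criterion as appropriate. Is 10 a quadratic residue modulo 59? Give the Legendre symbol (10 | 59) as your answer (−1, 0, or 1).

-1

Pull out 2: since 59 ≡ 3 (mod 8), (2/59) = -1.
Reciprocity: 5 ≡ 1 and 59 ≡ 3 (mod 4), so (5/59) = +(59/5).
Reduce top mod 5: now compute (4/5).
Pull out 2^2: since 5 ≡ 5 (mod 8), (2/5) = -1, so (2/5)^2 = +1.
Reached (1/5) = 1. Collecting the sign flips along the way, the symbol is -1.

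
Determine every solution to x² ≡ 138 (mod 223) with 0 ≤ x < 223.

Since 223 ≡ 3 (mod 4), a square root of 138 is 138^((223+1)/4) = 138^56 mod 223.
Repeated squaring: 138^2≡89, 138^4≡116, 138^8≡76, 138^16≡201, 138^32≡38 (mod 223).
138^56 = 138^(32+16+8) ≡ 19 (mod 223).
Check: 19² = 361 ≡ 138 (mod 223). The two roots are 19 and 204.

19, 204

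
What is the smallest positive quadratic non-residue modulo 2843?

2

(2/2843) = −1, so 2 is the smallest positive non-residue mod 2843.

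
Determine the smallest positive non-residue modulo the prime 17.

(2/17) = +1, so 2 is a residue.
(3/17) = −1, so 3 is the smallest positive non-residue mod 17.

3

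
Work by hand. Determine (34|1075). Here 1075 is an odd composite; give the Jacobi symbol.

-1

Pull out 2: since 1075 ≡ 3 (mod 8), (2/1075) = -1.
Reciprocity: 17 ≡ 1 and 1075 ≡ 3 (mod 4), so (17/1075) = +(1075/17).
Reduce top mod 17: now compute (4/17).
Pull out 2^2: since 17 ≡ 1 (mod 8), (2/17) = +1, so (2/17)^2 = +1.
Reached (1/17) = 1. Collecting the sign flips along the way, the symbol is -1.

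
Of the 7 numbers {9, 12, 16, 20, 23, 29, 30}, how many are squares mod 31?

(9/31) = +1 → QR.
(12/31) = -1 → non-residue.
(16/31) = +1 → QR.
(20/31) = +1 → QR.
(23/31) = -1 → non-residue.
(29/31) = -1 → non-residue.
(30/31) = -1 → non-residue.
Total quadratic residues among the 7: 3.

3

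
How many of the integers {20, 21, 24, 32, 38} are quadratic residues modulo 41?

3

(20/41) = +1 → QR.
(21/41) = +1 → QR.
(24/41) = -1 → non-residue.
(32/41) = +1 → QR.
(38/41) = -1 → non-residue.
Total quadratic residues among the 5: 3.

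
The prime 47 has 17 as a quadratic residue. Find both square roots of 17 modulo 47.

8, 39

Since 47 ≡ 3 (mod 4), a square root of 17 is 17^((47+1)/4) = 17^12 mod 47.
Repeated squaring: 17^2≡7, 17^4≡2, 17^8≡4 (mod 47).
17^12 = 17^(8+4) ≡ 8 (mod 47).
Check: 8² = 64 ≡ 17 (mod 47). The two roots are 8 and 39.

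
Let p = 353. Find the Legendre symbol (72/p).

1

Euler's criterion: (72/353) ≡ 72^176 (mod 353).
72^2 ≡ 242 (mod 353)
72^4 ≡ 319 (mod 353)
72^8 ≡ 97 (mod 353)
72^16 ≡ 231 (mod 353)
72^32 ≡ 58 (mod 353)
72^64 ≡ 187 (mod 353)
72^128 ≡ 22 (mod 353)
72^176 = 72^(128+32+16) ≡ 1 (mod 353).
Result is 1, so (72/353) = 1.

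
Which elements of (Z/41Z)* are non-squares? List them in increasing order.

3 6 7 11 12 13 14 15 17 19 22 24 26 27 28 29 30 34 35 38

Square k = 1,…,20 (k and 41−k give the same square):
1²=1, 2²=4, 3²=9, 4²=16, 5²=25, 6²=36, 7²≡8, 8²≡23, 9²≡40, 10²≡18, 11²≡39, 12²≡21, 13²≡5, 14²≡32, 15²≡20, 16²≡10, 17²≡2, 18²≡37, 19²≡33, 20²≡31 (mod 41).
The residues are {1, 2, 4, 5, 8, 9, 10, 16, 18, 20, 21, 23, 25, 31, 32, 33, 36, 37, 39, 40}; the non-residues are the remaining 20 nonzero classes.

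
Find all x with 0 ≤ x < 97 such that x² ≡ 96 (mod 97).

97 ≡ 1 (mod 4), so we find a root by search.
Trying successive values, 22² = 484 ≡ 96 (mod 97). The other root is 97 − 22 = 75.

22, 75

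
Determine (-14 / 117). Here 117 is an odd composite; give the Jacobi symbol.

1

First reduce: -14 ≡ 103 (mod 117).
Reciprocity: 103 ≡ 3 and 117 ≡ 1 (mod 4), so (103/117) = +(117/103).
Reduce top mod 103: now compute (14/103).
Pull out 2: since 103 ≡ 7 (mod 8), (2/103) = +1.
Reciprocity: 7 ≡ 3 and 103 ≡ 3 (mod 4), so (7/103) = −(103/7).
Reduce top mod 7: now compute (5/7).
Reciprocity: 5 ≡ 1 and 7 ≡ 3 (mod 4), so (5/7) = +(7/5).
Reduce top mod 5: now compute (2/5).
Pull out 2: since 5 ≡ 5 (mod 8), (2/5) = -1.
Reached (1/5) = 1. Collecting the sign flips along the way, the symbol is +1.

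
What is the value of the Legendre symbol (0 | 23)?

Top reduces to 0: gcd > 1, so the symbol is 0.

0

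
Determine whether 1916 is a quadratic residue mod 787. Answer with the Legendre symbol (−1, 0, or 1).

Euler's criterion: (1916/787) ≡ 342^393 (mod 787).
342^2 ≡ 488 (mod 787)
342^4 ≡ 470 (mod 787)
342^8 ≡ 540 (mod 787)
342^16 ≡ 410 (mod 787)
342^32 ≡ 469 (mod 787)
342^64 ≡ 388 (mod 787)
342^128 ≡ 227 (mod 787)
342^256 ≡ 374 (mod 787)
342^393 = 342^(256+128+8+1) ≡ 786 (mod 787).
Result is 786 ≡ −1, so (1916/787) = −1.

-1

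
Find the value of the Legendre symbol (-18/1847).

-1

First reduce: -18 ≡ 1829 (mod 1847).
Reciprocity: 1829 ≡ 1 and 1847 ≡ 3 (mod 4), so (1829/1847) = +(1847/1829).
Reduce top mod 1829: now compute (18/1829).
Pull out 2: since 1829 ≡ 5 (mod 8), (2/1829) = -1.
Reciprocity: 9 ≡ 1 and 1829 ≡ 1 (mod 4), so (9/1829) = +(1829/9).
Reduce top mod 9: now compute (2/9).
Pull out 2: since 9 ≡ 1 (mod 8), (2/9) = +1.
Reached (1/9) = 1. Collecting the sign flips along the way, the symbol is -1.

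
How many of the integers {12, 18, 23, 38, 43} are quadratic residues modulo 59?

1

(12/59) = +1 → QR.
(18/59) = -1 → non-residue.
(23/59) = -1 → non-residue.
(38/59) = -1 → non-residue.
(43/59) = -1 → non-residue.
Total quadratic residues among the 5: 1.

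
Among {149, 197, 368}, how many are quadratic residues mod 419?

3

(149/419) = +1 → QR.
(197/419) = +1 → QR.
(368/419) = +1 → QR.
Total quadratic residues among the 3: 3.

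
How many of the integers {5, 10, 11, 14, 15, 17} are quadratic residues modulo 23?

0

(5/23) = -1 → non-residue.
(10/23) = -1 → non-residue.
(11/23) = -1 → non-residue.
(14/23) = -1 → non-residue.
(15/23) = -1 → non-residue.
(17/23) = -1 → non-residue.
Total quadratic residues among the 6: 0.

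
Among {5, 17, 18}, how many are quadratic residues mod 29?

1

(5/29) = +1 → QR.
(17/29) = -1 → non-residue.
(18/29) = -1 → non-residue.
Total quadratic residues among the 3: 1.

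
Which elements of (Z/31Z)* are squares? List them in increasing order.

1,2,4,5,7,8,9,10,14,16,18,19,20,25,28

Square k = 1,…,15 (k and 31−k give the same square):
1²=1, 2²=4, 3²=9, 4²=16, 5²=25, 6²≡5, 7²≡18, 8²≡2, 9²≡19, 10²≡7, 11²≡28, 12²≡20, 13²≡14, 14²≡10, 15²≡8 (mod 31).
So the quadratic residues mod 31 are {1, 2, 4, 5, 7, 8, 9, 10, 14, 16, 18, 19, 20, 25, 28}.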